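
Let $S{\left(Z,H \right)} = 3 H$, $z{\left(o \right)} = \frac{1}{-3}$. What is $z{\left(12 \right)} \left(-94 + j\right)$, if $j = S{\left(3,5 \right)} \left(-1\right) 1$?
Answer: $\frac{109}{3} \approx 36.333$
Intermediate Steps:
$z{\left(o \right)} = - \frac{1}{3}$
$j = -15$ ($j = 3 \cdot 5 \left(-1\right) 1 = 15 \left(-1\right) 1 = \left(-15\right) 1 = -15$)
$z{\left(12 \right)} \left(-94 + j\right) = - \frac{-94 - 15}{3} = \left(- \frac{1}{3}\right) \left(-109\right) = \frac{109}{3}$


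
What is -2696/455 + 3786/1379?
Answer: -285022/89635 ≈ -3.1798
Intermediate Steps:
-2696/455 + 3786/1379 = -285022/89635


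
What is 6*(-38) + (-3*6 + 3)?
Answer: -243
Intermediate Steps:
6*(-38) + (-3*6 + 3) = -228 + (-18 + 3) = -228 - 15 = -243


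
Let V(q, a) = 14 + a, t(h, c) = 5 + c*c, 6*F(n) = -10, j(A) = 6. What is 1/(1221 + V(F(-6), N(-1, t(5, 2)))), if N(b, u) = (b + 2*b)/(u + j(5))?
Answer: 5/6174 ≈ 0.00080985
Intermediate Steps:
F(n) = -5/3 (F(n) = (1/6)*(-10) = -5/3)
t(h, c) = 5 + c**2
N(b, u) = 3*b/(6 + u) (N(b, u) = (b + 2*b)/(u + 6) = (3*b)/(6 + u) = 3*b/(6 + u))
1/(1221 + V(F(-6), N(-1, t(5, 2)))) = 1/(1221 + (14 + 3*(-1)/(6 + (5 + 2**2)))) = 1/(1221 + (14 + 3*(-1)/(6 + (5 + 4)))) = 1/(1221 + (14 + 3*(-1)/(6 + 9))) = 1/(1221 + (14 + 3*(-1)/15)) = 1/(1221 + (14 + 3*(-1)*(1/15))) = 1/(1221 + (14 - 1/5)) = 1/(1221 + 69/5) = 1/(6174/5) = 5/6174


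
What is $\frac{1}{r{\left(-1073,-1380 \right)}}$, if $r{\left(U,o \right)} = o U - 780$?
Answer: $\frac{1}{1479960} \approx 6.7569 \cdot 10^{-7}$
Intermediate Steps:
$r{\left(U,o \right)} = -780 + U o$ ($r{\left(U,o \right)} = U o - 780 = -780 + U o$)
$\frac{1}{r{\left(-1073,-1380 \right)}} = \frac{1}{-780 - -1480740} = \frac{1}{-780 + 1480740} = \frac{1}{1479960}$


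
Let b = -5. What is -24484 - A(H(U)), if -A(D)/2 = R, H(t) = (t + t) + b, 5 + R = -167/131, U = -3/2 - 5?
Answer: -3209048/131 ≈ -24497.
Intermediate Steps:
U = -13/2 (U = -3/2 - 5 = -13/2 ≈ -6.5000)
R = -822/131 (R = -5 - 167/131 = -822/131 ≈ -6.2748)
H(t) = -5 + 2*t (H(t) = (t + t) - 5 = 2*t - 5 = -5 + 2*t)
A(D) = 1644/131 (A(D) = -2*(-822/131) = 1644/131)
-24484 - A(H(U)) = -24484 - 1*1644/131 = -24484 - 1644/131 = -3209048/131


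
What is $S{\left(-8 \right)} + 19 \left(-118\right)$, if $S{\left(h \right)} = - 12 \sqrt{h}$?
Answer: $-2242 - 24 i \sqrt{2} \approx -2242.0 - 33.941 i$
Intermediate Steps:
$S{\left(-8 \right)} + 19 \left(-118\right) = - 12 \sqrt{-8} + 19 \left(-118\right) = - 12 \cdot 2 i \sqrt{2} - 2242 = - 24 i \sqrt{2} - 2242 = -2242 - 24 i \sqrt{2}$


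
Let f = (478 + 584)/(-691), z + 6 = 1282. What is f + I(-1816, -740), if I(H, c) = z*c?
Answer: -652470902/691 ≈ -9.4424e+5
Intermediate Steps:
z = 1276 (z = -6 + 1282 = 1276)
I(H, c) = 1276*c
f = -1062/691 (f = -1/691*1062 = -1062/691 ≈ -1.5369)
f + I(-1816, -740) = -1062/691 + 1276*(-740) = -1062/691 - 944240 = -652470902/691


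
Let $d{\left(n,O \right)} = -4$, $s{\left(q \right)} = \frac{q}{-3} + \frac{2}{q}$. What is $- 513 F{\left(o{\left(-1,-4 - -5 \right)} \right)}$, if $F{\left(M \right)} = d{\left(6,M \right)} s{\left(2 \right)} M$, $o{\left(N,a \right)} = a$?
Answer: $684$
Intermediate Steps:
$s{\left(q \right)} = \frac{2}{q} - \frac{q}{3}$ ($s{\left(q \right)} = q \left(- \frac{1}{3}\right) + \frac{2}{q} = - \frac{q}{3} + \frac{2}{q} = \frac{2}{q} - \frac{q}{3}$)
$F{\left(M \right)} = - \frac{4 M}{3}$ ($F{\left(M \right)} = - 4 \left(\frac{2}{2} - \frac{2}{3}\right) M = - 4 \left(2 \cdot \frac{1}{2} - \frac{2}{3}\right) M = - 4 \left(1 - \frac{2}{3}\right) M = \left(-4\right) \frac{1}{3} M = - \frac{4 M}{3}$)
$- 513 F{\left(o{\left(-1,-4 - -5 \right)} \right)} = - 513 \left(- \frac{4 \left(-4 - -5\right)}{3}\right) = - 513 \left(- \frac{4 \left(-4 + 5\right)}{3}\right) = - 513 \left(\left(- \frac{4}{3}\right) 1\right) = \left(-513\right) \left(- \frac{4}{3}\right) = 684$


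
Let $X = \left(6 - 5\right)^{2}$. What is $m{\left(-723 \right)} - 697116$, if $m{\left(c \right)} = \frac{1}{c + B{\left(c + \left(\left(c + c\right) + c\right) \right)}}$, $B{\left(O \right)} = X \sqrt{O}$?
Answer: $- \frac{506803333}{727} - \frac{2 i \sqrt{723}}{525621} \approx -6.9712 \cdot 10^{5} - 0.00010231 i$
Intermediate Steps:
$X = 1$ ($X = 1^{2} = 1$)
$B{\left(O \right)} = \sqrt{O}$ ($B{\left(O \right)} = 1 \sqrt{O} = \sqrt{O}$)
$m{\left(c \right)} = \frac{1}{c + 2 \sqrt{c}}$ ($m{\left(c \right)} = \frac{1}{c + \sqrt{c + \left(\left(c + c\right) + c\right)}} = \frac{1}{c + \sqrt{c + \left(2 c + c\right)}} = \frac{1}{c + \sqrt{c + 3 c}} = \frac{1}{c + \sqrt{4 c}} = \frac{1}{c + 2 \sqrt{c}}$)
$m{\left(-723 \right)} - 697116 = \frac{1}{-723 + 2 \sqrt{-723}} - 697116 = \frac{1}{-723 + 2 i \sqrt{723}} - 697116 = -697116 + \frac{1}{-723 + 2 i \sqrt{723}}$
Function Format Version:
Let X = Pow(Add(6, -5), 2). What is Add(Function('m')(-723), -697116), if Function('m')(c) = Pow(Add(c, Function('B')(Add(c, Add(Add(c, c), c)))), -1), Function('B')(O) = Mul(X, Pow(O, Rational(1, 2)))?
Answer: Add(Rational(-506803333, 727), Mul(Rational(-2, 525621), I, Pow(723, Rational(1, 2)))) ≈ Add(-6.9712e+5, Mul(-0.00010231, I))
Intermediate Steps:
X = 1 (X = Pow(1, 2) = 1)
Function('B')(O) = Pow(O, Rational(1, 2)) (Function('B')(O) = Mul(1, Pow(O, Rational(1, 2))) = Pow(O, Rational(1, 2)))
Function('m')(c) = Pow(Add(c, Mul(2, Pow(c, Rational(1, 2)))), -1) (Function('m')(c) = Pow(Add(c, Pow(Add(c, Add(Add(c, c), c)), Rational(1, 2))), -1) = Pow(Add(c, Pow(Add(c, Add(Mul(2, c), c)), Rational(1, 2))), -1) = Pow(Add(c, Pow(Add(c, Mul(3, c)), Rational(1, 2))), -1) = Pow(Add(c, Pow(Mul(4, c), Rational(1, 2))), -1) = Pow(Add(c, Mul(2, Pow(c, Rational(1, 2)))), -1))
Add(Function('m')(-723), -697116) = Add(Pow(Add(-723, Mul(2, Pow(-723, Rational(1, 2)))), -1), -697116) = Add(Pow(Add(-723, Mul(2, Mul(I, Pow(723, Rational(1, 2))))), -1), -697116) = Add(Pow(Add(-723, Mul(2, I, Pow(723, Rational(1, 2)))), -1), -697116) = Add(-697116, Pow(Add(-723, Mul(2, I, Pow(723, Rational(1, 2)))), -1))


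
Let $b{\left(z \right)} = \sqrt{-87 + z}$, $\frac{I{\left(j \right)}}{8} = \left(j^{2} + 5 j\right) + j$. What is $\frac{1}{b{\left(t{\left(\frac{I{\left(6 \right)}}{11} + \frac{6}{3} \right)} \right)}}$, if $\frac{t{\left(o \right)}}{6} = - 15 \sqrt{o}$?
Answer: $- \frac{i \sqrt{33}}{3 \sqrt{319 + 30 \sqrt{6578}}} \approx - 0.036501 i$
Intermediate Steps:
$I{\left(j \right)} = 8 j^{2} + 48 j$ ($I{\left(j \right)} = 8 \left(\left(j^{2} + 5 j\right) + j\right) = 8 \left(j^{2} + 6 j\right) = 8 j^{2} + 48 j$)
$t{\left(o \right)} = - 90 \sqrt{o}$ ($t{\left(o \right)} = 6 \left(- 15 \sqrt{o}\right) = - 90 \sqrt{o}$)
$\frac{1}{b{\left(t{\left(\frac{I{\left(6 \right)}}{11} + \frac{6}{3} \right)} \right)}} = \frac{1}{\sqrt{-87 - 90 \sqrt{\frac{8 \cdot 6 \left(6 + 6\right)}{11} + \frac{6}{3}}}} = \frac{1}{\sqrt{-87 - 90 \sqrt{8 \cdot 6 \cdot 12 \cdot \frac{1}{11} + 6 \cdot \frac{1}{3}}}} = \frac{1}{\sqrt{-87 - 90 \sqrt{576 \cdot \frac{1}{11} + 2}}} = \frac{1}{\sqrt{-87 - 90 \sqrt{\frac{576}{11} + 2}}} = \frac{1}{\sqrt{-87 - 90 \sqrt{\frac{598}{11}}}} = \frac{1}{\sqrt{-87 - 90 \frac{\sqrt{6578}}{11}}} = \frac{1}{\sqrt{-87 - \frac{90 \sqrt{6578}}{11}}}$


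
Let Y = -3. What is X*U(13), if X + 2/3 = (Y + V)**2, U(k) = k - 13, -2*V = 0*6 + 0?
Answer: 0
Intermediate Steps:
V = 0 (V = -(0*6 + 0)/2 = -(0 + 0)/2 = -1/2*0 = 0)
U(k) = -13 + k
X = 25/3 (X = -2/3 + (-3 + 0)**2 = -2/3 + (-3)**2 = -2/3 + 9 = 25/3 ≈ 8.3333)
X*U(13) = 25*(-13 + 13)/3 = (25/3)*0 = 0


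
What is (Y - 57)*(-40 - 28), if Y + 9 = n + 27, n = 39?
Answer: 0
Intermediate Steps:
Y = 57 (Y = -9 + (39 + 27) = -9 + 66 = 57)
(Y - 57)*(-40 - 28) = (57 - 57)*(-40 - 28) = 0*(-68) = 0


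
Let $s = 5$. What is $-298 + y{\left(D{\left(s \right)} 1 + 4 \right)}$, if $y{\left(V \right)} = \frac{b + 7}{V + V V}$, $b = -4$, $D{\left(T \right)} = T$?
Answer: $- \frac{8939}{30} \approx -297.97$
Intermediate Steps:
$y{\left(V \right)} = \frac{3}{V + V^{2}}$ ($y{\left(V \right)} = \frac{-4 + 7}{V + V V} = \frac{3}{V + V^{2}}$)
$-298 + y{\left(D{\left(s \right)} 1 + 4 \right)} = -298 + \frac{3}{\left(5 \cdot 1 + 4\right) \left(1 + \left(5 \cdot 1 + 4\right)\right)} = -298 + \frac{3}{\left(5 + 4\right) \left(1 + \left(5 + 4\right)\right)} = -298 + \frac{3}{9 \left(1 + 9\right)} = -298 + 3 \cdot \frac{1}{9} \cdot \frac{1}{10} = -298 + \frac{1}{30} = - \frac{8939}{30}$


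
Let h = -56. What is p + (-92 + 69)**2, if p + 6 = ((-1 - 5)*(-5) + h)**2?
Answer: 1199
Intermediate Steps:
p = 670 (p = -6 + ((-1 - 5)*(-5) - 56)**2 = -6 + (-6*(-5) - 56)**2 = -6 + (30 - 56)**2 = -6 + (-26)**2 = -6 + 676 = 670)
p + (-92 + 69)**2 = 670 + (-92 + 69)**2 = 670 + (-23)**2 = 670 + 529 = 1199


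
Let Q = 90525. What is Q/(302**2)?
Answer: 90525/91204 ≈ 0.99256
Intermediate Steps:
Q/(302**2) = 90525/(302**2) = 90525/91204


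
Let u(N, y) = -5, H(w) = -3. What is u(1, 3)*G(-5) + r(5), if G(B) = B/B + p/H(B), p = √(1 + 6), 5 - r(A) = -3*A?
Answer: 15 + 5*√7/3 ≈ 19.410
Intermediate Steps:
r(A) = 5 + 3*A (r(A) = 5 - (-3)*A = 5 + 3*A)
p = √7 ≈ 2.6458
G(B) = 1 - √7/3 (G(B) = B/B + √7/(-3) = 1 + √7*(-⅓) = 1 - √7/3)
u(1, 3)*G(-5) + r(5) = -5*(1 - √7/3) + (5 + 3*5) = (-5 + 5*√7/3) + (5 + 15) = (-5 + 5*√7/3) + 20 = 15 + 5*√7/3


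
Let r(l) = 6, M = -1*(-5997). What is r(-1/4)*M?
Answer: 35982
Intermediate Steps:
M = 5997
r(-1/4)*M = 6*5997 = 35982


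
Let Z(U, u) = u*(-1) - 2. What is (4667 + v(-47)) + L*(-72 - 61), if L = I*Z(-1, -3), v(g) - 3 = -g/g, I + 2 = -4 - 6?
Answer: 6265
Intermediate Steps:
Z(U, u) = -2 - u (Z(U, u) = -u - 2 = -2 - u)
I = -12 (I = -2 + (-4 - 6) = -2 - 10 = -12)
v(g) = 2 (v(g) = 3 - g/g = 3 - 1*1 = 3 - 1 = 2)
L = -12 (L = -12*(-2 - 1*(-3)) = -12*(-2 + 3) = -12*1 = -12)
(4667 + v(-47)) + L*(-72 - 61) = (4667 + 2) - 12*(-72 - 61) = 4669 - 12*(-133) = 4669 + 1596 = 6265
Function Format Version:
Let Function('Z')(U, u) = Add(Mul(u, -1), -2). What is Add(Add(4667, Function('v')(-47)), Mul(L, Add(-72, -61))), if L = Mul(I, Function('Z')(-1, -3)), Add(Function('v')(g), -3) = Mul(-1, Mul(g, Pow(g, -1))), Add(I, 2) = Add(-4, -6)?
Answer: 6265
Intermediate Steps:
Function('Z')(U, u) = Add(-2, Mul(-1, u)) (Function('Z')(U, u) = Add(Mul(-1, u), -2) = Add(-2, Mul(-1, u)))
I = -12 (I = Add(-2, Add(-4, -6)) = Add(-2, -10) = -12)
Function('v')(g) = 2 (Function('v')(g) = Add(3, Mul(-1, Mul(g, Pow(g, -1)))) = Add(3, Mul(-1, 1)) = Add(3, -1) = 2)
L = -12 (L = Mul(-12, Add(-2, Mul(-1, -3))) = Mul(-12, Add(-2, 3)) = Mul(-12, 1) = -12)
Add(Add(4667, Function('v')(-47)), Mul(L, Add(-72, -61))) = Add(Add(4667, 2), Mul(-12, Add(-72, -61))) = Add(4669, Mul(-12, -133)) = Add(4669, 1596) = 6265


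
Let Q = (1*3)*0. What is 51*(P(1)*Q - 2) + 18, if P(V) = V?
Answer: -84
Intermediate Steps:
Q = 0 (Q = 3*0 = 0)
51*(P(1)*Q - 2) + 18 = 51*(1*0 - 2) + 18 = 51*(0 - 2) + 18 = 51*(-2) + 18 = -102 + 18 = -84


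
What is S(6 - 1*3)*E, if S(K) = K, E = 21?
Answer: 63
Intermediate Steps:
S(6 - 1*3)*E = (6 - 1*3)*21 = (6 - 3)*21 = 3*21 = 63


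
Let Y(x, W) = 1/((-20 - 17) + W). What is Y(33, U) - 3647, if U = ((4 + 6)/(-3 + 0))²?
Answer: -849760/233 ≈ -3647.0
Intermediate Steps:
U = 100/9 (U = (10/(-3))² = (10*(-⅓))² = (-10/3)² = 100/9 ≈ 11.111)
Y(x, W) = 1/(-37 + W)
Y(33, U) - 3647 = 1/(-37 + 100/9) - 3647 = 1/(-233/9) - 3647 = -9/233 - 3647 = -849760/233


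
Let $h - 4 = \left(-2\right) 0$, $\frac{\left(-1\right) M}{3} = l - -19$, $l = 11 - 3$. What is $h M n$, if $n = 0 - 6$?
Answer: $1944$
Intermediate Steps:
$l = 8$ ($l = 11 - 3 = 8$)
$n = -6$
$M = -81$ ($M = - 3 \left(8 - -19\right) = - 3 \left(8 + 19\right) = \left(-3\right) 27 = -81$)
$h = 4$ ($h = 4 - 0 = 4 + 0 = 4$)
$h M n = 4 \left(-81\right) \left(-6\right) = \left(-324\right) \left(-6\right) = 1944$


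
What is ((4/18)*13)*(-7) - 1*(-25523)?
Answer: 229525/9 ≈ 25503.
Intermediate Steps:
((4/18)*13)*(-7) - 1*(-25523) = ((4*(1/18))*13)*(-7) + 25523 = ((2/9)*13)*(-7) + 25523 = (26/9)*(-7) + 25523 = -182/9 + 25523 = 229525/9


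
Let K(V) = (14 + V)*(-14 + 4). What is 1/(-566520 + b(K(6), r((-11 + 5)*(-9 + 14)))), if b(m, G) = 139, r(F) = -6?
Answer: -1/566381 ≈ -1.7656e-6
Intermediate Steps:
K(V) = -140 - 10*V (K(V) = (14 + V)*(-10) = -140 - 10*V)
1/(-566520 + b(K(6), r((-11 + 5)*(-9 + 14)))) = 1/(-566520 + 139) = 1/(-566381) = -1/566381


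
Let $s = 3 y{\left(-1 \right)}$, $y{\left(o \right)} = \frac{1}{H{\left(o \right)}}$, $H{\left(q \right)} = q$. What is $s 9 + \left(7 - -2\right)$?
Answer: $-18$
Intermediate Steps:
$y{\left(o \right)} = \frac{1}{o}$
$s = -3$ ($s = \frac{3}{-1} = 3 \left(-1\right) = -3$)
$s 9 + \left(7 - -2\right) = \left(-3\right) 9 + \left(7 - -2\right) = -27 + \left(7 + 2\right) = -27 + 9 = -18$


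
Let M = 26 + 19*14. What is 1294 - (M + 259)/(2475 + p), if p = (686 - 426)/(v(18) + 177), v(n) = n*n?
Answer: 1604588039/1240235 ≈ 1293.8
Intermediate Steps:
M = 292 (M = 26 + 266 = 292)
v(n) = n²
p = 260/501 (p = (686 - 426)/(18² + 177) = 260/(324 + 177) = 260/501 ≈ 0.51896)
1294 - (M + 259)/(2475 + p) = 1294 - (292 + 259)/(2475 + 260/501) = 1294 - 551/1240235/501 = 1294 - 551*501/1240235 = 1294 - 1*276051/1240235 = 1294 - 276051/1240235 = 1604588039/1240235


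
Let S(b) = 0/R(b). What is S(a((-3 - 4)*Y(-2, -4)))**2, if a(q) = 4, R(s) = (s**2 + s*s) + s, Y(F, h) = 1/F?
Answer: 0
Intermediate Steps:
R(s) = s + 2*s**2 (R(s) = (s**2 + s**2) + s = 2*s**2 + s = s + 2*s**2)
S(b) = 0 (S(b) = 0/((b*(1 + 2*b))) = 0*(1/(b*(1 + 2*b))) = 0)
S(a((-3 - 4)*Y(-2, -4)))**2 = 0**2 = 0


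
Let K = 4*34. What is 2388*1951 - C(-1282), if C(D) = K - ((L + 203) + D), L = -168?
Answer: 4657605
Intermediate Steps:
K = 136
C(D) = 101 - D (C(D) = 136 - ((-168 + 203) + D) = 136 - (35 + D) = 136 + (-35 - D) = 101 - D)
2388*1951 - C(-1282) = 2388*1951 - (101 - 1*(-1282)) = 4658988 - (101 + 1282) = 4658988 - 1*1383 = 4658988 - 1383 = 4657605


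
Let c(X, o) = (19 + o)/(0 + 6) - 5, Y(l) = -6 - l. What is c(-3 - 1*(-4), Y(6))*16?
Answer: -184/3 ≈ -61.333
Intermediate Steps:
c(X, o) = -11/6 + o/6 (c(X, o) = (19 + o)/6 - 5 = (19 + o)*(1/6) - 5 = (19/6 + o/6) - 5 = -11/6 + o/6)
c(-3 - 1*(-4), Y(6))*16 = (-11/6 + (-6 - 1*6)/6)*16 = (-11/6 + (-6 - 6)/6)*16 = (-11/6 + (1/6)*(-12))*16 = (-11/6 - 2)*16 = -23/6*16 = -184/3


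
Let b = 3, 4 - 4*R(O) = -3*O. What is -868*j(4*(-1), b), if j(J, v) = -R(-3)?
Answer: -1085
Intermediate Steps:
R(O) = 1 + 3*O/4 (R(O) = 1 - (-3)*O/4 = 1 + 3*O/4)
j(J, v) = 5/4 (j(J, v) = -(1 + (¾)*(-3)) = -(1 - 9/4) = -1*(-5/4) = 5/4)
-868*j(4*(-1), b) = -868*5/4 = -1085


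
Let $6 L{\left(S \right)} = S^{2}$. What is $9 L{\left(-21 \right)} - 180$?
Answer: $\frac{963}{2} \approx 481.5$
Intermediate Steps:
$L{\left(S \right)} = \frac{S^{2}}{6}$
$9 L{\left(-21 \right)} - 180 = 9 \frac{\left(-21\right)^{2}}{6} - 180 = 9 \cdot \frac{1}{6} \cdot 441 - 180 = 9 \cdot \frac{147}{2} - 180 = \frac{1323}{2} - 180 = \frac{963}{2}$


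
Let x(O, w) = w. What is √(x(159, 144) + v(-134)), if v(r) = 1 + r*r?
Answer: √18101 ≈ 134.54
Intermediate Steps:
v(r) = 1 + r²
√(x(159, 144) + v(-134)) = √(144 + (1 + (-134)²)) = √(144 + (1 + 17956)) = √(144 + 17957) = √18101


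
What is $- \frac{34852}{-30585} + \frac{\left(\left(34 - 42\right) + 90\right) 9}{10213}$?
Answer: $\frac{378515206}{312364605} \approx 1.2118$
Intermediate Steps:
$- \frac{34852}{-30585} + \frac{\left(\left(34 - 42\right) + 90\right) 9}{10213} = \left(-34852\right) \left(- \frac{1}{30585}\right) + \left(-8 + 90\right) 9 \cdot \frac{1}{10213} = \frac{34852}{30585} + 82 \cdot 9 \cdot \frac{1}{10213} = \frac{34852}{30585} + 738 \cdot \frac{1}{10213} = \frac{34852}{30585} + \frac{738}{10213} = \frac{378515206}{312364605}$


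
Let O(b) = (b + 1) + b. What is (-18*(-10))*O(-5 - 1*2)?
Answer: -2340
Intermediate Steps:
O(b) = 1 + 2*b (O(b) = (1 + b) + b = 1 + 2*b)
(-18*(-10))*O(-5 - 1*2) = (-18*(-10))*(1 + 2*(-5 - 1*2)) = 180*(1 + 2*(-5 - 2)) = 180*(1 + 2*(-7)) = 180*(1 - 14) = 180*(-13) = -2340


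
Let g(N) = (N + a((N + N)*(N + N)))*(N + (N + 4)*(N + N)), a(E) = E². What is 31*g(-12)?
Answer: 1851243120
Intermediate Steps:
g(N) = (N + 16*N⁴)*(N + 2*N*(4 + N)) (g(N) = (N + ((N + N)*(N + N))²)*(N + (N + 4)*(N + N)) = (N + ((2*N)*(2*N))²)*(N + (4 + N)*(2*N)) = (N + (4*N²)²)*(N + 2*N*(4 + N)) = (N + 16*N⁴)*(N + 2*N*(4 + N)))
31*g(-12) = 31*((-12)²*(9 + 2*(-12) + 32*(-12)⁴ + 144*(-12)³)) = 31*(144*(9 - 24 + 32*20736 + 144*(-1728))) = 31*(144*(9 - 24 + 663552 - 248832)) = 31*(144*414705) = 31*59717520 = 1851243120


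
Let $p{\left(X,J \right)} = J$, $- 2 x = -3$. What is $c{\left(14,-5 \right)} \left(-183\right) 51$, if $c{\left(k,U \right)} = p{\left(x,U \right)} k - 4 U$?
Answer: $466650$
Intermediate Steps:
$x = \frac{3}{2}$ ($x = \left(- \frac{1}{2}\right) \left(-3\right) = \frac{3}{2} \approx 1.5$)
$c{\left(k,U \right)} = - 4 U + U k$ ($c{\left(k,U \right)} = U k - 4 U = - 4 U + U k$)
$c{\left(14,-5 \right)} \left(-183\right) 51 = - 5 \left(-4 + 14\right) \left(-183\right) 51 = \left(-5\right) 10 \left(-183\right) 51 = \left(-50\right) \left(-183\right) 51 = 9150 \cdot 51 = 466650$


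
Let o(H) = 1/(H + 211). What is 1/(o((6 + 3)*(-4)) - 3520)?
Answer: -175/615999 ≈ -0.00028409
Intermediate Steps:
o(H) = 1/(211 + H)
1/(o((6 + 3)*(-4)) - 3520) = 1/(1/(211 + (6 + 3)*(-4)) - 3520) = 1/(1/(211 + 9*(-4)) - 3520) = 1/(1/(211 - 36) - 3520) = 1/(1/175 - 3520) = 1/(-615999/175) = -175/615999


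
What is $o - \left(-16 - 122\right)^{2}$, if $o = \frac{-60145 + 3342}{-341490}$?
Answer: $- \frac{6503278757}{341490} \approx -19044.0$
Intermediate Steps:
$o = \frac{56803}{341490}$ ($o = \left(-56803\right) \left(- \frac{1}{341490}\right) = \frac{56803}{341490} \approx 0.16634$)
$o - \left(-16 - 122\right)^{2} = \frac{56803}{341490} - \left(-16 - 122\right)^{2} = \frac{56803}{341490} - \left(-138\right)^{2} = \frac{56803}{341490} - 19044 = - \frac{6503278757}{341490}$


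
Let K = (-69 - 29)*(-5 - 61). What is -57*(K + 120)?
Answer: -375516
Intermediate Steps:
K = 6468 (K = -98*(-66) = 6468)
-57*(K + 120) = -57*(6468 + 120) = -57*6588 = -375516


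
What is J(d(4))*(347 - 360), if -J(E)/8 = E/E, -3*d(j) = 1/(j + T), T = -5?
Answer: 104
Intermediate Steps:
d(j) = -1/(3*(-5 + j)) (d(j) = -1/(3*(j - 5)) = -1/(3*(-5 + j)))
J(E) = -8 (J(E) = -8*E/E = -8*1 = -8)
J(d(4))*(347 - 360) = -8*(347 - 360) = -8*(-13) = 104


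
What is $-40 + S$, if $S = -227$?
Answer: $-267$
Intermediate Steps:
$-40 + S = -40 - 227 = -267$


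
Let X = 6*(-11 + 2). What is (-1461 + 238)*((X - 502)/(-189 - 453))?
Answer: -339994/321 ≈ -1059.2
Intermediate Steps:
X = -54 (X = 6*(-9) = -54)
(-1461 + 238)*((X - 502)/(-189 - 453)) = (-1461 + 238)*((-54 - 502)/(-189 - 453)) = -(-679988)/(-642) = -(-679988)*(-1)/642 = -1223*278/321 = -339994/321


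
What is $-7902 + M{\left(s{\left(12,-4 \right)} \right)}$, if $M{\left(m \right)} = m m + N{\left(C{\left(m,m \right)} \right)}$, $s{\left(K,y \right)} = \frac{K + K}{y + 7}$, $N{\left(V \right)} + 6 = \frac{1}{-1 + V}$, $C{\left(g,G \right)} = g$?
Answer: $- \frac{54907}{7} \approx -7843.9$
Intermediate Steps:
$N{\left(V \right)} = -6 + \frac{1}{-1 + V}$
$s{\left(K,y \right)} = \frac{2 K}{7 + y}$
$M{\left(m \right)} = m^{2} + \frac{7 - 6 m}{-1 + m}$ ($M{\left(m \right)} = m m + \frac{7 - 6 m}{-1 + m} = m^{2} + \frac{7 - 6 m}{-1 + m}$)
$-7902 + M{\left(s{\left(12,-4 \right)} \right)} = -7902 + \frac{7 - 6 \cdot 2 \cdot 12 \frac{1}{7 - 4} + \left(2 \cdot 12 \frac{1}{7 - 4}\right)^{2} \left(-1 + 2 \cdot 12 \frac{1}{7 - 4}\right)}{-1 + 2 \cdot 12 \frac{1}{7 - 4}} = -7902 + \frac{7 - 6 \cdot 2 \cdot 12 \cdot \frac{1}{3} + \left(2 \cdot 12 \cdot \frac{1}{3}\right)^{2} \left(-1 + 2 \cdot 12 \cdot \frac{1}{3}\right)}{-1 + 2 \cdot 12 \cdot \frac{1}{3}} = -7902 + \frac{7 - 48 + 8^{2} \left(-1 + 8\right)}{-1 + 8} = -7902 + \frac{7 - 48 + 64 \cdot 7}{7} = -7902 + \frac{7 - 48 + 448}{7} = -7902 + \frac{1}{7} \cdot 407 = -7902 + \frac{407}{7} = - \frac{54907}{7}$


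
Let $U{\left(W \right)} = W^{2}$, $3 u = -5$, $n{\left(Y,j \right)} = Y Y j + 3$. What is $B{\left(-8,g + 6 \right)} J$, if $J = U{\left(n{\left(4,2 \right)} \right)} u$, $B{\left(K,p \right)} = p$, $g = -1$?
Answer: $- \frac{30625}{3} \approx -10208.0$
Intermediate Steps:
$n{\left(Y,j \right)} = 3 + j Y^{2}$ ($n{\left(Y,j \right)} = Y^{2} j + 3 = j Y^{2} + 3 = 3 + j Y^{2}$)
$u = - \frac{5}{3}$ ($u = \frac{1}{3} \left(-5\right) = - \frac{5}{3} \approx -1.6667$)
$J = - \frac{6125}{3}$ ($J = \left(3 + 2 \cdot 4^{2}\right)^{2} \left(- \frac{5}{3}\right) = \left(3 + 2 \cdot 16\right)^{2} \left(- \frac{5}{3}\right) = \left(3 + 32\right)^{2} \left(- \frac{5}{3}\right) = 35^{2} \left(- \frac{5}{3}\right) = 1225 \left(- \frac{5}{3}\right) = - \frac{6125}{3} \approx -2041.7$)
$B{\left(-8,g + 6 \right)} J = \left(-1 + 6\right) \left(- \frac{6125}{3}\right) = 5 \left(- \frac{6125}{3}\right) = - \frac{30625}{3}$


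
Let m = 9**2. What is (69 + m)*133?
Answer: 19950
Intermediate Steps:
m = 81
(69 + m)*133 = (69 + 81)*133 = 150*133 = 19950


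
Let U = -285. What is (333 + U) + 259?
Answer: 307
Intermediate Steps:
(333 + U) + 259 = (333 - 285) + 259 = 48 + 259 = 307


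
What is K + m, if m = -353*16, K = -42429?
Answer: -48077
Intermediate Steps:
m = -5648
K + m = -42429 - 5648 = -48077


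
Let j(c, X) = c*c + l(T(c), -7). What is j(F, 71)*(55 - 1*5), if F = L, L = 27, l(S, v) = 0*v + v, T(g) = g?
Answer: 36100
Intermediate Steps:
l(S, v) = v (l(S, v) = 0 + v = v)
F = 27
j(c, X) = -7 + c**2 (j(c, X) = c*c - 7 = c**2 - 7 = -7 + c**2)
j(F, 71)*(55 - 1*5) = (-7 + 27**2)*(55 - 1*5) = (-7 + 729)*(55 - 5) = 722*50 = 36100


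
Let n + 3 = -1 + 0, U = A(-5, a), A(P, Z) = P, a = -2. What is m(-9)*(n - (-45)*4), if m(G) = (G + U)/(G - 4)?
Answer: 2464/13 ≈ 189.54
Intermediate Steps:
U = -5
n = -4 (n = -3 + (-1 + 0) = -3 - 1 = -4)
m(G) = (-5 + G)/(-4 + G) (m(G) = (G - 5)/(G - 4) = (-5 + G)/(-4 + G))
m(-9)*(n - (-45)*4) = ((-5 - 9)/(-4 - 9))*(-4 - (-45)*4) = (-14/(-13))*(-4 - 15*(-12)) = (-1/13*(-14))*(-4 + 180) = (14/13)*176 = 2464/13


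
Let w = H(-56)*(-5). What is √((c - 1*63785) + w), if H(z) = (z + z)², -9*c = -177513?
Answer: 2*I*√240258/3 ≈ 326.77*I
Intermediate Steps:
c = 59171/3 (c = -⅑*(-177513) = 59171/3 ≈ 19724.)
H(z) = 4*z² (H(z) = (2*z)² = 4*z²)
w = -62720 (w = (4*(-56)²)*(-5) = (4*3136)*(-5) = 12544*(-5) = -62720)
√((c - 1*63785) + w) = √((59171/3 - 1*63785) - 62720) = √((59171/3 - 63785) - 62720) = √(-132184/3 - 62720) = √(-320344/3) = 2*I*√240258/3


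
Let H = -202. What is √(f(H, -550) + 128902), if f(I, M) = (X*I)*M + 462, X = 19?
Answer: 26*√3314 ≈ 1496.8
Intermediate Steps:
f(I, M) = 462 + 19*I*M (f(I, M) = (19*I)*M + 462 = 19*I*M + 462 = 462 + 19*I*M)
√(f(H, -550) + 128902) = √((462 + 19*(-202)*(-550)) + 128902) = √((462 + 2110900) + 128902) = √(2111362 + 128902) = √2240264 = 26*√3314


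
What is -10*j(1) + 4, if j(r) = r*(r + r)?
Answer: -16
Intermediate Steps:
j(r) = 2*r² (j(r) = r*(2*r) = 2*r²)
-10*j(1) + 4 = -20*1² + 4 = -20 + 4 = -16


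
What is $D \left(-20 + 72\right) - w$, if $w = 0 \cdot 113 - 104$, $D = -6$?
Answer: $-208$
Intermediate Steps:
$w = -104$ ($w = 0 - 104 = -104$)
$D \left(-20 + 72\right) - w = - 6 \left(-20 + 72\right) - -104 = \left(-6\right) 52 + 104 = -312 + 104 = -208$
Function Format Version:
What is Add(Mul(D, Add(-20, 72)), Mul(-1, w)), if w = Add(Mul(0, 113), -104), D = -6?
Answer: -208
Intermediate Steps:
w = -104 (w = Add(0, -104) = -104)
Add(Mul(D, Add(-20, 72)), Mul(-1, w)) = Add(Mul(-6, Add(-20, 72)), Mul(-1, -104)) = Add(Mul(-6, 52), 104) = Add(-312, 104) = -208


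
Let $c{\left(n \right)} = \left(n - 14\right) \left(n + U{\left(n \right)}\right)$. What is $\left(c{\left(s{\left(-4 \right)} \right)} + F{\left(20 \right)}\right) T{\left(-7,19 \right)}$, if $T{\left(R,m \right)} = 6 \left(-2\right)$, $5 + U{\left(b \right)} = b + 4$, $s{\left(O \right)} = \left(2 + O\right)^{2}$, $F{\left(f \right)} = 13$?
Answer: $684$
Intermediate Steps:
$U{\left(b \right)} = -1 + b$ ($U{\left(b \right)} = -5 + \left(b + 4\right) = -5 + \left(4 + b\right) = -1 + b$)
$T{\left(R,m \right)} = -12$
$c{\left(n \right)} = \left(-1 + 2 n\right) \left(-14 + n\right)$ ($c{\left(n \right)} = \left(n - 14\right) \left(n + \left(-1 + n\right)\right) = \left(-14 + n\right) \left(-1 + 2 n\right) = \left(-1 + 2 n\right) \left(-14 + n\right)$)
$\left(c{\left(s{\left(-4 \right)} \right)} + F{\left(20 \right)}\right) T{\left(-7,19 \right)} = \left(\left(14 - 29 \left(2 - 4\right)^{2} + 2 \left(\left(2 - 4\right)^{2}\right)^{2}\right) + 13\right) \left(-12\right) = \left(\left(14 - 29 \left(-2\right)^{2} + 2 \left(\left(-2\right)^{2}\right)^{2}\right) + 13\right) \left(-12\right) = \left(\left(14 - 116 + 2 \cdot 4^{2}\right) + 13\right) \left(-12\right) = \left(\left(14 - 116 + 2 \cdot 16\right) + 13\right) \left(-12\right) = \left(\left(14 - 116 + 32\right) + 13\right) \left(-12\right) = \left(-70 + 13\right) \left(-12\right) = \left(-57\right) \left(-12\right) = 684$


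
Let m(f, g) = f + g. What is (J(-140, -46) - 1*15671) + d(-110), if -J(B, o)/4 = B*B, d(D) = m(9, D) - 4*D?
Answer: -93732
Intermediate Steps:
d(D) = 9 - 3*D (d(D) = (9 + D) - 4*D = 9 - 3*D)
J(B, o) = -4*B**2 (J(B, o) = -4*B*B = -4*B**2)
(J(-140, -46) - 1*15671) + d(-110) = (-4*(-140)**2 - 1*15671) + (9 - 3*(-110)) = (-4*19600 - 15671) + (9 + 330) = (-78400 - 15671) + 339 = -94071 + 339 = -93732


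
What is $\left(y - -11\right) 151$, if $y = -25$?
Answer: $-2114$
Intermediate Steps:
$\left(y - -11\right) 151 = \left(-25 - -11\right) 151 = \left(-25 + 11\right) 151 = \left(-14\right) 151 = -2114$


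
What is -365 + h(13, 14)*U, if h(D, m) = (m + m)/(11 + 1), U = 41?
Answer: -808/3 ≈ -269.33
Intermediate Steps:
h(D, m) = m/6 (h(D, m) = (2*m)/12 = (2*m)*(1/12) = m/6)
-365 + h(13, 14)*U = -365 + ((1/6)*14)*41 = -365 + (7/3)*41 = -365 + 287/3 = -808/3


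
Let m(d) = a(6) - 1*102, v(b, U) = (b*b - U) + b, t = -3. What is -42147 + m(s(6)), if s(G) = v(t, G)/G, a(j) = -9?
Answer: -42258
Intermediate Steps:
v(b, U) = b + b² - U (v(b, U) = (b² - U) + b = b + b² - U)
s(G) = (6 - G)/G (s(G) = (-3 + (-3)² - G)/G = (-3 + 9 - G)/G = (6 - G)/G)
m(d) = -111 (m(d) = -9 - 1*102 = -9 - 102 = -111)
-42147 + m(s(6)) = -42147 - 111 = -42258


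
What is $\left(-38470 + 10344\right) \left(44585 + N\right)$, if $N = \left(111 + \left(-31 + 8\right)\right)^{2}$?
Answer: $-1471805454$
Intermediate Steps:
$N = 7744$ ($N = \left(111 - 23\right)^{2} = 88^{2} = 7744$)
$\left(-38470 + 10344\right) \left(44585 + N\right) = \left(-38470 + 10344\right) \left(44585 + 7744\right) = \left(-28126\right) 52329 = -1471805454$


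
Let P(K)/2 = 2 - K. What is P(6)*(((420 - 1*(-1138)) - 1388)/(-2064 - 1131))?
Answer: 272/639 ≈ 0.42566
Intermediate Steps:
P(K) = 4 - 2*K (P(K) = 2*(2 - K) = 4 - 2*K)
P(6)*(((420 - 1*(-1138)) - 1388)/(-2064 - 1131)) = (4 - 2*6)*(((420 - 1*(-1138)) - 1388)/(-2064 - 1131)) = (4 - 12)*(((420 + 1138) - 1388)/(-3195)) = -8*(1558 - 1388)*(-1)/3195 = -1360*(-1)/3195 = -8*(-34/639) = 272/639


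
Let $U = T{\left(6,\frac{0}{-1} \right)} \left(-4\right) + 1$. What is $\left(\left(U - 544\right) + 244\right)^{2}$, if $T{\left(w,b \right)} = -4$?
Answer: $80089$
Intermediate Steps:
$U = 17$ ($U = \left(-4\right) \left(-4\right) + 1 = 16 + 1 = 17$)
$\left(\left(U - 544\right) + 244\right)^{2} = \left(\left(17 - 544\right) + 244\right)^{2} = \left(-527 + 244\right)^{2} = \left(-283\right)^{2} = 80089$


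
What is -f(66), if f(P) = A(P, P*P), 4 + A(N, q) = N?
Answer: -62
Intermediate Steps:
A(N, q) = -4 + N
f(P) = -4 + P
-f(66) = -(-4 + 66) = -1*62 = -62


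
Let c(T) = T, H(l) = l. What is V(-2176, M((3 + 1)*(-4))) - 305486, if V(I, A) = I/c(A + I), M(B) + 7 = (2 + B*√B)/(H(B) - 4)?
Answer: -29118438572950/95318717 + 139264*I/95318717 ≈ -3.0549e+5 + 0.001461*I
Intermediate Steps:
M(B) = -7 + (2 + B^(3/2))/(-4 + B) (M(B) = -7 + (2 + B*√B)/(B - 4) = -7 + (2 + B^(3/2))/(-4 + B))
V(I, A) = I/(A + I)
V(-2176, M((3 + 1)*(-4))) - 305486 = -2176/((30 + ((3 + 1)*(-4))^(3/2) - 7*(3 + 1)*(-4))/(-4 + (3 + 1)*(-4)) - 2176) - 305486 = -2176/((30 + (4*(-4))^(3/2) - 28*(-4))/(-4 + 4*(-4)) - 2176) - 305486 = -2176/((30 + (-16)^(3/2) - 7*(-16))/(-4 - 16) - 2176) - 305486 = -2176/((30 - 64*I + 112)/(-20) - 2176) - 305486 = -2176/(-(142 - 64*I)/20 - 2176) - 305486 = -2176/((-71/10 + 16*I/5) - 2176) - 305486 = -2176*20*(-21831/10 - 16*I/5)/95318717 - 305486 = -43520*(-21831/10 - 16*I/5)/95318717 - 305486 = -305486 - 43520*(-21831/10 - 16*I/5)/95318717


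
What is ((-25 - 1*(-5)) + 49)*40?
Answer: 1160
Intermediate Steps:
((-25 - 1*(-5)) + 49)*40 = ((-25 + 5) + 49)*40 = (-20 + 49)*40 = 29*40 = 1160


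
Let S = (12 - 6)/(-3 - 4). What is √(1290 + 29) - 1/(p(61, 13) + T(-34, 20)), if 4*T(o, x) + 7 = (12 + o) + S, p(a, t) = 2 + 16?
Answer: -28/295 + √1319 ≈ 36.223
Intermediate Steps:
p(a, t) = 18
S = -6/7 (S = 6/(-7) = 6*(-⅐) = -6/7 ≈ -0.85714)
T(o, x) = 29/28 + o/4 (T(o, x) = -7/4 + ((12 + o) - 6/7)/4 = -7/4 + (78/7 + o)/4 = -7/4 + (39/14 + o/4) = 29/28 + o/4)
√(1290 + 29) - 1/(p(61, 13) + T(-34, 20)) = √(1290 + 29) - 1/(18 + (29/28 + (¼)*(-34))) = √1319 - 1/(18 + (29/28 - 17/2)) = √1319 - 1/(18 - 209/28) = √1319 - 1/295/28 = √1319 - 1*28/295 = √1319 - 28/295 = -28/295 + √1319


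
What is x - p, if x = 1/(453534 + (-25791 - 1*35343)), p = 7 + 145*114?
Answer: -6489118799/392400 ≈ -16537.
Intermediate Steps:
p = 16537 (p = 7 + 16530 = 16537)
x = 1/392400 (x = 1/(453534 + (-25791 - 35343)) = 1/(453534 - 61134) = 1/392400 ≈ 2.5484e-6)
x - p = 1/392400 - 1*16537 = 1/392400 - 16537 = -6489118799/392400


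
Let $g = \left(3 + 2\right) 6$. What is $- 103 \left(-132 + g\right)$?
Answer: $10506$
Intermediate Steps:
$g = 30$ ($g = 5 \cdot 6 = 30$)
$- 103 \left(-132 + g\right) = - 103 \left(-132 + 30\right) = \left(-103\right) \left(-102\right) = 10506$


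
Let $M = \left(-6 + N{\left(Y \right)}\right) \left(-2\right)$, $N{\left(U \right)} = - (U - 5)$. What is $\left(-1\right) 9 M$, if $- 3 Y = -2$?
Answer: $-30$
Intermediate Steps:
$Y = \frac{2}{3}$ ($Y = \left(- \frac{1}{3}\right) \left(-2\right) = \frac{2}{3} \approx 0.66667$)
$N{\left(U \right)} = 5 - U$ ($N{\left(U \right)} = - (-5 + U) = 5 - U$)
$M = \frac{10}{3}$ ($M = \left(-6 + \left(5 - \frac{2}{3}\right)\right) \left(-2\right) = \left(-6 + \frac{13}{3}\right) \left(-2\right) = \left(- \frac{5}{3}\right) \left(-2\right) = \frac{10}{3} \approx 3.3333$)
$\left(-1\right) 9 M = \left(-1\right) 9 \cdot \frac{10}{3} = \left(-9\right) \frac{10}{3} = -30$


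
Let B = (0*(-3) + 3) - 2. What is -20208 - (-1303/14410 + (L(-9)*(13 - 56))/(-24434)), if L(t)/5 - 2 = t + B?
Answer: -3557531956559/176046970 ≈ -20208.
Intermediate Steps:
B = 1 (B = (0 + 3) - 2 = 3 - 2 = 1)
L(t) = 15 + 5*t (L(t) = 10 + 5*(t + 1) = 10 + 5*(1 + t) = 10 + (5 + 5*t) = 15 + 5*t)
-20208 - (-1303/14410 + (L(-9)*(13 - 56))/(-24434)) = -20208 - (-1303/14410 + ((15 + 5*(-9))*(13 - 56))/(-24434)) = -20208 - (-1303*1/14410 + ((15 - 45)*(-43))*(-1/24434)) = -20208 - (-1303/14410 - 30*(-43)*(-1/24434)) = -20208 - (-1303/14410 + 1290*(-1/24434)) = -20208 - (-1303/14410 - 645/12217) = -20208 - 1*(-25213201/176046970) = -20208 + 25213201/176046970 = -3557531956559/176046970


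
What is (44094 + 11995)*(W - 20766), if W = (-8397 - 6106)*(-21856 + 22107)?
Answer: -205342894691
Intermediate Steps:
W = -3640253 (W = -14503*251 = -3640253)
(44094 + 11995)*(W - 20766) = (44094 + 11995)*(-3640253 - 20766) = 56089*(-3661019) = -205342894691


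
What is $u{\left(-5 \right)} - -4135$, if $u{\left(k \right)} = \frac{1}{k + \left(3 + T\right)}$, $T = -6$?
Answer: $\frac{33079}{8} \approx 4134.9$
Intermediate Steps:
$u{\left(k \right)} = \frac{1}{-3 + k}$ ($u{\left(k \right)} = \frac{1}{k + \left(3 - 6\right)} = \frac{1}{k - 3} = \frac{1}{-3 + k}$)
$u{\left(-5 \right)} - -4135 = \frac{1}{-3 - 5} - -4135 = \frac{1}{-8} + 4135 = - \frac{1}{8} + 4135 = \frac{33079}{8}$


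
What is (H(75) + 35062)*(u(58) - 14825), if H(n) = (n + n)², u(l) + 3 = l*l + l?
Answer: -656552172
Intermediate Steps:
u(l) = -3 + l + l² (u(l) = -3 + (l*l + l) = -3 + (l² + l) = -3 + (l + l²) = -3 + l + l²)
H(n) = 4*n² (H(n) = (2*n)² = 4*n²)
(H(75) + 35062)*(u(58) - 14825) = (4*75² + 35062)*((-3 + 58 + 58²) - 14825) = (4*5625 + 35062)*((-3 + 58 + 3364) - 14825) = (22500 + 35062)*(3419 - 14825) = 57562*(-11406) = -656552172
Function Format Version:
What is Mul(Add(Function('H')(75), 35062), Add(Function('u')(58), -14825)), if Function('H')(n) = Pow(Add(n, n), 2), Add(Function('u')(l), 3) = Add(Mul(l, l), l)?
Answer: -656552172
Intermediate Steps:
Function('u')(l) = Add(-3, l, Pow(l, 2)) (Function('u')(l) = Add(-3, Add(Mul(l, l), l)) = Add(-3, Add(Pow(l, 2), l)) = Add(-3, Add(l, Pow(l, 2))) = Add(-3, l, Pow(l, 2)))
Function('H')(n) = Mul(4, Pow(n, 2)) (Function('H')(n) = Pow(Mul(2, n), 2) = Mul(4, Pow(n, 2)))
Mul(Add(Function('H')(75), 35062), Add(Function('u')(58), -14825)) = Mul(Add(Mul(4, Pow(75, 2)), 35062), Add(Add(-3, 58, Pow(58, 2)), -14825)) = Mul(Add(Mul(4, 5625), 35062), Add(Add(-3, 58, 3364), -14825)) = Mul(Add(22500, 35062), Add(3419, -14825)) = Mul(57562, -11406) = -656552172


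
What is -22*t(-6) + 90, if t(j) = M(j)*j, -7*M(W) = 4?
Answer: 102/7 ≈ 14.571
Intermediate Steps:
M(W) = -4/7 (M(W) = -1/7*4 = -4/7)
t(j) = -4*j/7
-22*t(-6) + 90 = -(-88)*(-6)/7 + 90 = -22*24/7 + 90 = -528/7 + 90 = 102/7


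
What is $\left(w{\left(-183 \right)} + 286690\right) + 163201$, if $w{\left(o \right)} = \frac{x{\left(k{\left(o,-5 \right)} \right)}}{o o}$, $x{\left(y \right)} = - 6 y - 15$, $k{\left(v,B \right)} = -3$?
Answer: $\frac{5022133234}{11163} \approx 4.4989 \cdot 10^{5}$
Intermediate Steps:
$x{\left(y \right)} = -15 - 6 y$
$w{\left(o \right)} = \frac{3}{o^{2}}$ ($w{\left(o \right)} = \frac{-15 - -18}{o o} = \frac{-15 + 18}{o^{2}} = \frac{3}{o^{2}}$)
$\left(w{\left(-183 \right)} + 286690\right) + 163201 = \left(\frac{3}{33489} + 286690\right) + 163201 = \left(3 \cdot \frac{1}{33489} + 286690\right) + 163201 = \left(\frac{1}{11163} + 286690\right) + 163201 = \frac{3200320471}{11163} + 163201 = \frac{5022133234}{11163}$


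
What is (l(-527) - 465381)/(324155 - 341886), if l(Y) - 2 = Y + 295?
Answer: 465611/17731 ≈ 26.260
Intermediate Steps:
l(Y) = 297 + Y (l(Y) = 2 + (Y + 295) = 2 + (295 + Y) = 297 + Y)
(l(-527) - 465381)/(324155 - 341886) = ((297 - 527) - 465381)/(324155 - 341886) = (-230 - 465381)/(-17731) = -465611*(-1/17731) = 465611/17731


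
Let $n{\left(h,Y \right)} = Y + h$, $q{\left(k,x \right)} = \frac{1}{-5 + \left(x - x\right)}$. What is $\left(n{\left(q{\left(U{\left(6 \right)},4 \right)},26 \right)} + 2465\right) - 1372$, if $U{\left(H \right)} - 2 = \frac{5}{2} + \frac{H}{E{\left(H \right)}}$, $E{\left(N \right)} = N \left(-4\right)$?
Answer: $\frac{5594}{5} \approx 1118.8$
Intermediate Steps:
$E{\left(N \right)} = - 4 N$
$U{\left(H \right)} = \frac{17}{4}$ ($U{\left(H \right)} = 2 + \left(\frac{5}{2} + \frac{H}{\left(-4\right) H}\right) = 2 + \left(5 \cdot \frac{1}{2} + H \left(- \frac{1}{4 H}\right)\right) = 2 + \left(\frac{5}{2} - \frac{1}{4}\right) = 2 + \frac{9}{4} = \frac{17}{4}$)
$q{\left(k,x \right)} = - \frac{1}{5}$ ($q{\left(k,x \right)} = \frac{1}{-5 + 0} = \frac{1}{-5} = - \frac{1}{5}$)
$\left(n{\left(q{\left(U{\left(6 \right)},4 \right)},26 \right)} + 2465\right) - 1372 = \left(\left(26 - \frac{1}{5}\right) + 2465\right) - 1372 = \left(\frac{129}{5} + 2465\right) - 1372 = \frac{12454}{5} - 1372 = \frac{5594}{5}$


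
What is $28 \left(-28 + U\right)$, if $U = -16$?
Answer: $-1232$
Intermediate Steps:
$28 \left(-28 + U\right) = 28 \left(-28 - 16\right) = 28 \left(-44\right) = -1232$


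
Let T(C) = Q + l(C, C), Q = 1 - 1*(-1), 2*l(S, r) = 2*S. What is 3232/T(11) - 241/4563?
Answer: 1134191/4563 ≈ 248.56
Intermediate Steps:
l(S, r) = S (l(S, r) = (2*S)/2 = S)
Q = 2 (Q = 1 + 1 = 2)
T(C) = 2 + C
3232/T(11) - 241/4563 = 3232/(2 + 11) - 241/4563 = 3232/13 - 241*1/4563 = 3232*(1/13) - 241/4563 = 3232/13 - 241/4563 = 1134191/4563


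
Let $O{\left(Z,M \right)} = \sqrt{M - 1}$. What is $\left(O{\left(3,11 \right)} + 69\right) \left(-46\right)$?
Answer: $-3174 - 46 \sqrt{10} \approx -3319.5$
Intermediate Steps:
$O{\left(Z,M \right)} = \sqrt{-1 + M}$
$\left(O{\left(3,11 \right)} + 69\right) \left(-46\right) = \left(\sqrt{-1 + 11} + 69\right) \left(-46\right) = \left(\sqrt{10} + 69\right) \left(-46\right) = \left(69 + \sqrt{10}\right) \left(-46\right) = -3174 - 46 \sqrt{10}$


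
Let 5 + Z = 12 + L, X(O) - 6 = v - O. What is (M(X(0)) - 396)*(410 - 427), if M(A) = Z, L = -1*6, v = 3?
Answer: 6715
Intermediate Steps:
L = -6
X(O) = 9 - O (X(O) = 6 + (3 - O) = 9 - O)
Z = 1 (Z = -5 + (12 - 6) = -5 + 6 = 1)
M(A) = 1
(M(X(0)) - 396)*(410 - 427) = (1 - 396)*(410 - 427) = -395*(-17) = 6715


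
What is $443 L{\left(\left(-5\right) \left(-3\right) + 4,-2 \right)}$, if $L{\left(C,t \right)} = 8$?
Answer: $3544$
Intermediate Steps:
$443 L{\left(\left(-5\right) \left(-3\right) + 4,-2 \right)} = 443 \cdot 8 = 3544$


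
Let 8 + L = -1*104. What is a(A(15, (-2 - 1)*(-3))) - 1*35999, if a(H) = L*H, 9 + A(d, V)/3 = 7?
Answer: -35327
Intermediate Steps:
L = -112 (L = -8 - 1*104 = -8 - 104 = -112)
A(d, V) = -6 (A(d, V) = -27 + 3*7 = -27 + 21 = -6)
a(H) = -112*H
a(A(15, (-2 - 1)*(-3))) - 1*35999 = -112*(-6) - 1*35999 = 672 - 35999 = -35327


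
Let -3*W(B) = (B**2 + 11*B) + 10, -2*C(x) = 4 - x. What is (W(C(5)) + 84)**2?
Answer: 99225/16 ≈ 6201.6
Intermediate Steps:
C(x) = -2 + x/2 (C(x) = -(4 - x)/2 = -2 + x/2)
W(B) = -10/3 - 11*B/3 - B**2/3 (W(B) = -((B**2 + 11*B) + 10)/3 = -(10 + B**2 + 11*B)/3 = -10/3 - 11*B/3 - B**2/3)
(W(C(5)) + 84)**2 = ((-10/3 - 11*(-2 + (1/2)*5)/3 - (-2 + (1/2)*5)**2/3) + 84)**2 = ((-10/3 - 11*(-2 + 5/2)/3 - (-2 + 5/2)**2/3) + 84)**2 = ((-10/3 - 11/3*1/2 - (1/2)**2/3) + 84)**2 = ((-10/3 - 11/6 - 1/3*1/4) + 84)**2 = ((-10/3 - 11/6 - 1/12) + 84)**2 = (-21/4 + 84)**2 = (315/4)**2 = 99225/16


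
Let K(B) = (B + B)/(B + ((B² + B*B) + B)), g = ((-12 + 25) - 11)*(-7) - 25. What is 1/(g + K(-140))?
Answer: -139/5422 ≈ -0.025636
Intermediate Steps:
g = -39 (g = (13 - 11)*(-7) - 25 = 2*(-7) - 25 = -14 - 25 = -39)
K(B) = 2*B/(2*B + 2*B²) (K(B) = (2*B)/(B + ((B² + B²) + B)) = (2*B)/(B + (2*B² + B)) = (2*B)/(B + (B + 2*B²)) = (2*B)/(2*B + 2*B²) = 2*B/(2*B + 2*B²))
1/(g + K(-140)) = 1/(-39 + 1/(1 - 140)) = 1/(-39 + 1/(-139)) = 1/(-39 - 1/139) = 1/(-5422/139) = -139/5422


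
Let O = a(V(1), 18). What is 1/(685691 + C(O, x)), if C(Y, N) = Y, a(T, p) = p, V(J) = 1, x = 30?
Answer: 1/685709 ≈ 1.4583e-6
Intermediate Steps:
O = 18
1/(685691 + C(O, x)) = 1/(685691 + 18) = 1/685709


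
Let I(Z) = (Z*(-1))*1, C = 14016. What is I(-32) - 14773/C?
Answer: 433739/14016 ≈ 30.946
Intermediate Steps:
I(Z) = -Z (I(Z) = -Z*1 = -Z)
I(-32) - 14773/C = -1*(-32) - 14773/14016 = 32 - 14773/14016 = 433739/14016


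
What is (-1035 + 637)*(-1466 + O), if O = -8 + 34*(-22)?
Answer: 884356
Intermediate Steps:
O = -756 (O = -8 - 748 = -756)
(-1035 + 637)*(-1466 + O) = (-1035 + 637)*(-1466 - 756) = -398*(-2222) = 884356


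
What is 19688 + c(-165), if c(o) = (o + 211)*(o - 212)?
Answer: 2346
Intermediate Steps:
c(o) = (-212 + o)*(211 + o) (c(o) = (211 + o)*(-212 + o) = (-212 + o)*(211 + o))
19688 + c(-165) = 19688 + (-44732 + (-165)**2 - 1*(-165)) = 19688 + (-44732 + 27225 + 165) = 19688 - 17342 = 2346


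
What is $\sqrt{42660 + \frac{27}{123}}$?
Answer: $\frac{3 \sqrt{7967981}}{41} \approx 206.54$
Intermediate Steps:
$\sqrt{42660 + \frac{27}{123}} = \sqrt{42660 + 27 \cdot \frac{1}{123}} = \sqrt{42660 + \frac{9}{41}} = \sqrt{\frac{1749069}{41}} = \frac{3 \sqrt{7967981}}{41}$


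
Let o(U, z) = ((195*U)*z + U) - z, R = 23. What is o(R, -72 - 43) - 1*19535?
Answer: -535172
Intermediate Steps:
o(U, z) = U - z + 195*U*z (o(U, z) = (195*U*z + U) - z = (U + 195*U*z) - z = U - z + 195*U*z)
o(R, -72 - 43) - 1*19535 = (23 - (-72 - 43) + 195*23*(-72 - 43)) - 1*19535 = (23 - 1*(-115) + 195*23*(-115)) - 19535 = (23 + 115 - 515775) - 19535 = -515637 - 19535 = -535172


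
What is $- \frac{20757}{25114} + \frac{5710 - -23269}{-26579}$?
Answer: $- \frac{1279478909}{667505006} \approx -1.9168$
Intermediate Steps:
$- \frac{20757}{25114} + \frac{5710 - -23269}{-26579} = \left(-20757\right) \frac{1}{25114} + \left(5710 + 23269\right) \left(- \frac{1}{26579}\right) = - \frac{20757}{25114} + 28979 \left(- \frac{1}{26579}\right) = - \frac{20757}{25114} - \frac{28979}{26579} = - \frac{1279478909}{667505006}$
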